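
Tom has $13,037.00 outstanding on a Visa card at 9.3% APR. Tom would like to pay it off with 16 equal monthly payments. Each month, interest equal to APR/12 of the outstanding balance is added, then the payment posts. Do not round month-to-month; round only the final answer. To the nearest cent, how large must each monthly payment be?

Monthly rate r = 9.3%/12 = 0.775% = 0.00775.
Level-payment amortization: P = B₀·r / (1 − (1+r)^(−n)) = 13037.00·0.00775 / (1 − 1.00775^(−16)).
Denominator 1 − (1+r)^(−16) = 0.116197775.
P = 101.037 / 0.116197775 ≈ 869.52.

$869.52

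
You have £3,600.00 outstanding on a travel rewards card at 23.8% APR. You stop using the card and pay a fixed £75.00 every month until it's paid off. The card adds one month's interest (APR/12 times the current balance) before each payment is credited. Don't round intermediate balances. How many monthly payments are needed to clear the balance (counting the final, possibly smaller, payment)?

Monthly rate r = 23.8%/12 = 1.98333% = 0.0198333.
Recurrence: B ← B·(1+r) − £75.00.
Month 1: interest £71.40; balance after payment £3,596.40.
Month 2: interest £71.33; balance after payment £3,592.73.
Closed form: n = −ln(1 − rB₀/P)/ln(1+r) = −ln(0.048)/ln(1.01983) ≈ 154.617, so the balance reaches zero during payment 155.

155 payments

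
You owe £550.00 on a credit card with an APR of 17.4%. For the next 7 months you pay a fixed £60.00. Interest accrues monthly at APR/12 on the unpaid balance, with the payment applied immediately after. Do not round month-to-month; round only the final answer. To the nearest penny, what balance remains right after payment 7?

£169.59

Monthly rate r = 17.4%/12 = 1.45% = 0.0145.
Each month: B ← B·(1+r) − £60.00.
Month 1: interest £7.97; balance after payment £497.98.
Month 2: interest £7.22; balance after payment £445.20.
Month 3: interest £6.46; balance after payment £391.65.
Month 4: interest £5.68; balance after payment £337.33.
Month 5: interest £4.89; balance after payment £282.22.
Month 6: interest £4.09; balance after payment £226.31.
Month 7: interest £3.28; balance after payment £169.59.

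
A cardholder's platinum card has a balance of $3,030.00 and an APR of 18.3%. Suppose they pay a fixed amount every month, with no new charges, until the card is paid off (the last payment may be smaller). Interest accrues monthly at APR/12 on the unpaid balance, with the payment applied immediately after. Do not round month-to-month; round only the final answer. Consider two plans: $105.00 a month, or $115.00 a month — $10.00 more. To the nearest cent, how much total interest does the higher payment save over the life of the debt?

Monthly rate r = 18.3%/12 = 1.525% = 0.01525.
At $105.00/mo: n = ⌈−ln(1 − rB₀/P)/ln(1+r)⌉ = 39 payments (last $33.61); total interest = total paid − $3,030.00 = $993.61.
At $115.00/mo: 34 payments (last $109.35); total interest $874.35.
Interest saved = $993.61 − $874.35 = $119.26.

$119.26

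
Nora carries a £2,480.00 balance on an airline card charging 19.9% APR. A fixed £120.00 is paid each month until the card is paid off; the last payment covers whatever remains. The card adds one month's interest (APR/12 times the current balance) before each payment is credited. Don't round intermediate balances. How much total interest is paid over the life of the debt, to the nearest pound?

Monthly rate r = 19.9%/12 = 1.65833% = 0.0165833.
Payoff takes n = ⌈−ln(1 − rB₀/P)/ln(1+r)⌉ = ⌈25.515⌉ = 26 payments; the last is £62.01.
Total paid = 25·£120.00 + £62.01 = £3,062.01.
Total interest = total paid − principal = £3,062.01 − £2,480.00 = £582.01.

£582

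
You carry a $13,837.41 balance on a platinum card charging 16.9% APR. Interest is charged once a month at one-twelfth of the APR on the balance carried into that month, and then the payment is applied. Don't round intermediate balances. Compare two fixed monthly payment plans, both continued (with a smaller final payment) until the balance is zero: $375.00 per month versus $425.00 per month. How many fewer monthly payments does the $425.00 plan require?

Monthly rate r = 16.9%/12 = 1.40833% = 0.0140833.
At $375.00/mo: n = ⌈−ln(1 − rB₀/P)/ln(1+r)⌉ = 53 payments (last $163.16); total interest = total paid − $13,837.41 = $5,825.75.
At $425.00/mo: 44 payments (last $368.54); total interest $4,806.13.
Payments saved = 53 − 44 = 9.

9 fewer payments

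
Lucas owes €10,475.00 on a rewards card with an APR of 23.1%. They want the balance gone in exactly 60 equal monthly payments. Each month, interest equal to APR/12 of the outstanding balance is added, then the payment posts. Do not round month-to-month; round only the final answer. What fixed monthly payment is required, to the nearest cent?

€295.90

Monthly rate r = 23.1%/12 = 1.925% = 0.01925.
Level-payment amortization: P = B₀·r / (1 − (1+r)^(−n)) = 10475.00·0.01925 / (1 − 1.01925^(−60)).
Denominator 1 − (1+r)^(−60) = 0.681465269.
P = 201.644 / 0.681465269 ≈ 295.90.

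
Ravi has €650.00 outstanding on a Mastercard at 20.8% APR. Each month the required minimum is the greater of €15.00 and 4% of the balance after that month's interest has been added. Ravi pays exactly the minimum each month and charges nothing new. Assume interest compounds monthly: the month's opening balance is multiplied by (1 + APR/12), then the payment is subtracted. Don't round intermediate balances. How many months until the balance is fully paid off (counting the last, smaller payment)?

57 months

Monthly rate r = 20.8%/12 = 1.73333% = 0.0173333.
While 4% of the post-interest balance exceeds €15.00, each month B ← (B·(1+r))·(1 − 0.04), i.e. B shrinks by the factor (1+r)·0.96 = 0.97664.
This holds for months 1–24. Entering month 25 the balance is €368.59; 4% of the post-interest balance is now below €15.00, so the flat €15.00 minimum applies from here.
From month 25 a fixed €15.00 at rate r clears €368.59 in 33 more payments. Total: 24 + 33 = 57 months.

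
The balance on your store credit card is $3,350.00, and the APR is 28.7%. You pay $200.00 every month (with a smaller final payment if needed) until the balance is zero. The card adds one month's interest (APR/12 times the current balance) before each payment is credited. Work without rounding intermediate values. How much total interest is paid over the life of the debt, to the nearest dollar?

$982

Monthly rate r = 28.7%/12 = 2.39167% = 0.0239167.
Payoff takes n = ⌈−ln(1 − rB₀/P)/ln(1+r)⌉ = ⌈21.656⌉ = 22 payments; the last is $131.65.
Total paid = 21·$200.00 + $131.65 = $4,331.65.
Total interest = total paid − principal = $4,331.65 − $3,350.00 = $981.65.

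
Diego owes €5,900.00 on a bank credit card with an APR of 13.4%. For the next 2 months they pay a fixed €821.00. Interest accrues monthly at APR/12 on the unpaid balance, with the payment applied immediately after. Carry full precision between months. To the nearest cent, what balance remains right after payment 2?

Monthly rate r = 13.4%/12 = 1.11667% = 0.0111667.
Each month: B ← B·(1+r) − €821.00.
Month 1: interest €65.88; balance after payment €5,144.88.
Month 2: interest €57.45; balance after payment €4,381.33.

€4,381.33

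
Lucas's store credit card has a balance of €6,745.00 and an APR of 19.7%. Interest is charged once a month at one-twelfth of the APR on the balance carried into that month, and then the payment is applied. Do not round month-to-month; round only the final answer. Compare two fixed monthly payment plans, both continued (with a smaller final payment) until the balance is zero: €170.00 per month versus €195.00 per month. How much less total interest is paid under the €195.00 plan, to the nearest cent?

€953.53

Monthly rate r = 19.7%/12 = 1.64167% = 0.0164167.
At €170.00/mo: n = ⌈−ln(1 − rB₀/P)/ln(1+r)⌉ = 65 payments (last €121.04); total interest = total paid − €6,745.00 = €4,256.04.
At €195.00/mo: 52 payments (last €102.51); total interest €3,302.51.
Interest saved = €4,256.04 − €3,302.51 = €953.53.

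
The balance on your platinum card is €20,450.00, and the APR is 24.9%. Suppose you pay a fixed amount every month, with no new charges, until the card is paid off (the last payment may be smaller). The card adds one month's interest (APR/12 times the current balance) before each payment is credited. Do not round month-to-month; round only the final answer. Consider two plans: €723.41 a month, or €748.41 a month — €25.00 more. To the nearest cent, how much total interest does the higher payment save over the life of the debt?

Monthly rate r = 24.9%/12 = 2.075% = 0.02075.
At €723.41/mo: n = ⌈−ln(1 − rB₀/P)/ln(1+r)⌉ = 44 payments (last €6.09); total interest = total paid − €20,450.00 = €10,662.72.
At €748.41/mo: 41 payments (last €565.44); total interest €10,051.84.
Interest saved = €10,662.72 − €10,051.84 = €610.88.

€610.88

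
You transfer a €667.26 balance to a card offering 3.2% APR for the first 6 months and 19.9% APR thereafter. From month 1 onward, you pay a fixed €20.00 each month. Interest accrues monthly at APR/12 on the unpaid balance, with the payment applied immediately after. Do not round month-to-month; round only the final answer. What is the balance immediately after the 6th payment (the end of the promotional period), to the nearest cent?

€557.20

Promo months 1–6 at r₀ = 3.2%/12 = 0.00266667; months 7+ at r₁ = 19.9%/12 = 0.0165833.
After month 6: iterate B ← B·(1+r₀) − €20.00 for 6 months → €557.20.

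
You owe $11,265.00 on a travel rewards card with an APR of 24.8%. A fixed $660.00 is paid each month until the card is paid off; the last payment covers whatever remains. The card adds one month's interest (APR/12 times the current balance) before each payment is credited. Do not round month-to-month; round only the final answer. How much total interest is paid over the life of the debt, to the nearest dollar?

$2,772

Monthly rate r = 24.8%/12 = 2.06667% = 0.0206667.
Payoff takes n = ⌈−ln(1 − rB₀/P)/ln(1+r)⌉ = ⌈21.266⌉ = 22 payments; the last is $176.67.
Total paid = 21·$660.00 + $176.67 = $14,036.67.
Total interest = total paid − principal = $14,036.67 − $11,265.00 = $2,771.67.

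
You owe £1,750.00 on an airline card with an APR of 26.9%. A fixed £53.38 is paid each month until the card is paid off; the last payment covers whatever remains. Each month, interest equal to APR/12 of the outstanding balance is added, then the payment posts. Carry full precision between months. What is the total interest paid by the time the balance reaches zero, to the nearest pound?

Monthly rate r = 26.9%/12 = 2.24167% = 0.0224167.
Payoff takes n = ⌈−ln(1 − rB₀/P)/ln(1+r)⌉ = ⌈59.888⌉ = 60 payments; the last is £47.46.
Total paid = 59·£53.38 + £47.46 = £3,196.88.
Total interest = total paid − principal = £3,196.88 − £1,750.00 = £1,446.88.

£1,447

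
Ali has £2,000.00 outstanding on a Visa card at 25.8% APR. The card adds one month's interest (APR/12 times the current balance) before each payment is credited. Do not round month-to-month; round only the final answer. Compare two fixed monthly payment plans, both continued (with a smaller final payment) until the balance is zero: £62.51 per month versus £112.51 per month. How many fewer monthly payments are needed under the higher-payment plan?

Monthly rate r = 25.8%/12 = 2.15% = 0.0215.
At £62.51/mo: n = ⌈−ln(1 − rB₀/P)/ln(1+r)⌉ = 55 payments (last £46.28); total interest = total paid − £2,000.00 = £1,421.82.
At £112.51/mo: 23 payments (last £72.13); total interest £547.35.
Payments saved = 55 − 23 = 32.

32 fewer payments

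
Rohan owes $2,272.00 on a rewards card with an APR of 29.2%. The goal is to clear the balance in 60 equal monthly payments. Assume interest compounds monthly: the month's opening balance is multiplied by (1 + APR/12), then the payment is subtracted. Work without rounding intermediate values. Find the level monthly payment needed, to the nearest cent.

Monthly rate r = 29.2%/12 = 2.43333% = 0.0243333.
Level-payment amortization: P = B₀·r / (1 − (1+r)^(−n)) = 2272.00·0.0243333 / (1 − 1.02433^(−60)).
Denominator 1 − (1+r)^(−60) = 0.763668469.
P = 55.2853 / 0.763668469 ≈ 72.39.

$72.39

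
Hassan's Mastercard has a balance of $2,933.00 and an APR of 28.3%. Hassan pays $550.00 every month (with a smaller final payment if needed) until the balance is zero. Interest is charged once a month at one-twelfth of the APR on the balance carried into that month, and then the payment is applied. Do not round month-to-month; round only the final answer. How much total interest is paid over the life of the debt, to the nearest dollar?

$239

Monthly rate r = 28.3%/12 = 2.35833% = 0.0235833.
Payoff takes n = ⌈−ln(1 − rB₀/P)/ln(1+r)⌉ = ⌈5.766⌉ = 6 payments; the last is $422.48.
Total paid = 5·$550.00 + $422.48 = $3,172.48.
Total interest = total paid − principal = $3,172.48 − $2,933.00 = $239.48.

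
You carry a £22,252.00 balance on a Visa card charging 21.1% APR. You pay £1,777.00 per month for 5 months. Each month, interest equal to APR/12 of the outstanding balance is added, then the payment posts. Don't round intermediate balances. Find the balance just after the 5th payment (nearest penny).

Monthly rate r = 21.1%/12 = 1.75833% = 0.0175833.
Each month: B ← B·(1+r) − £1,777.00.
Month 1: interest £391.26; balance after payment £20,866.26.
Month 2: interest £366.90; balance after payment £19,456.16.
Month 3: interest £342.10; balance after payment £18,021.27.
Month 4: interest £316.87; balance after payment £16,561.14.
Month 5: interest £291.20; balance after payment £15,075.34.

£15,075.34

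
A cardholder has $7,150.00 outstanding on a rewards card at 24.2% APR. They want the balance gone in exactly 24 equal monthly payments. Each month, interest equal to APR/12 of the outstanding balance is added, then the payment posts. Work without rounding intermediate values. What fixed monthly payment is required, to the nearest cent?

Monthly rate r = 24.2%/12 = 2.01667% = 0.0201667.
Level-payment amortization: P = B₀·r / (1 − (1+r)^(−n)) = 7150.00·0.0201667 / (1 − 1.02017^(−24)).
Denominator 1 − (1+r)^(−24) = 0.380711663.
P = 144.192 / 0.380711663 ≈ 378.74.

$378.74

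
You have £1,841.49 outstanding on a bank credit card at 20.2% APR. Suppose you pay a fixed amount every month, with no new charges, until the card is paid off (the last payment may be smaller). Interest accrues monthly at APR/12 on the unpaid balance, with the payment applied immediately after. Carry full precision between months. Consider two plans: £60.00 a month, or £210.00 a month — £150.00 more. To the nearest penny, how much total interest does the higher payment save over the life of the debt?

£603.53

Monthly rate r = 20.2%/12 = 1.68333% = 0.0168333.
At £60.00/mo: n = ⌈−ln(1 − rB₀/P)/ln(1+r)⌉ = 44 payments (last £33.14); total interest = total paid − £1,841.49 = £771.65.
At £210.00/mo: 10 payments (last £119.61); total interest £168.12.
Interest saved = £771.65 − £168.12 = £603.53.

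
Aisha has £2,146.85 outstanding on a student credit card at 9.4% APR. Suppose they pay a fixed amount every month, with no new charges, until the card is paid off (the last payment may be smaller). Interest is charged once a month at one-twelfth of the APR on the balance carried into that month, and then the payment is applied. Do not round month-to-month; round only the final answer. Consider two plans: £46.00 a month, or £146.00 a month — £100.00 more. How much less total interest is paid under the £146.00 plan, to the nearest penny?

Monthly rate r = 9.4%/12 = 0.783333% = 0.00783333.
At £46.00/mo: n = ⌈−ln(1 − rB₀/P)/ln(1+r)⌉ = 59 payments (last £14.73); total interest = total paid − £2,146.85 = £535.88.
At £146.00/mo: 16 payments (last £99.94); total interest £143.09.
Interest saved = £535.88 − £143.09 = £392.79.

£392.79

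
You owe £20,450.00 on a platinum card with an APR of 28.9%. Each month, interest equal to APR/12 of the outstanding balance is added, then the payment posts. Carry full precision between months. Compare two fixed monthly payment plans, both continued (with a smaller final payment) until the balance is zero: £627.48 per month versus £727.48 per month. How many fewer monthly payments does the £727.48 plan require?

17 fewer payments

Monthly rate r = 28.9%/12 = 2.40833% = 0.0240833.
At £627.48/mo: n = ⌈−ln(1 − rB₀/P)/ln(1+r)⌉ = 65 payments (last £359.11); total interest = total paid − £20,450.00 = £20,067.83.
At £727.48/mo: 48 payments (last £356.84); total interest £14,098.40.
Payments saved = 65 − 48 = 17.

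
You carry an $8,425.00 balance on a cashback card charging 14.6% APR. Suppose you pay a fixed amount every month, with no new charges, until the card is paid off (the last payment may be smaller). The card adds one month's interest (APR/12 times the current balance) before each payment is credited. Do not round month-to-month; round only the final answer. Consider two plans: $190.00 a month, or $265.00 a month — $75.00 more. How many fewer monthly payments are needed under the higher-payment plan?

24 fewer payments

Monthly rate r = 14.6%/12 = 1.21667% = 0.0121667.
At $190.00/mo: n = ⌈−ln(1 − rB₀/P)/ln(1+r)⌉ = 65 payments (last $23.14); total interest = total paid − $8,425.00 = $3,758.14.
At $265.00/mo: 41 payments (last $117.58); total interest $2,292.58.
Payments saved = 65 − 41 = 24.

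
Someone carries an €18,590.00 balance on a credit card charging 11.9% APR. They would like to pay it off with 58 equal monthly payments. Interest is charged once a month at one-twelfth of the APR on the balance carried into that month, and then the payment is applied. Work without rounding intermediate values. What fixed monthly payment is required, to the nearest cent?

€423.02

Monthly rate r = 11.9%/12 = 0.991667% = 0.00991667.
Level-payment amortization: P = B₀·r / (1 − (1+r)^(−n)) = 18590.00·0.00991667 / (1 − 1.00992^(−58)).
Denominator 1 − (1+r)^(−58) = 0.435792684.
P = 184.351 / 0.435792684 ≈ 423.02.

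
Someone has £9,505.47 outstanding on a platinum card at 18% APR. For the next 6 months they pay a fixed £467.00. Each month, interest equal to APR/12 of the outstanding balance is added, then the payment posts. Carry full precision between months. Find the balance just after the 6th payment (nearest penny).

£7,484.49

Monthly rate r = 18%/12 = 1.5% = 0.015.
Each month: B ← B·(1+r) − £467.00.
Month 1: interest £142.58; balance after payment £9,181.05.
Month 2: interest £137.72; balance after payment £8,851.77.
Month 3: interest £132.78; balance after payment £8,517.54.
Month 4: interest £127.76; balance after payment £8,178.31.
Month 5: interest £122.67; balance after payment £7,833.98.
Month 6: interest £117.51; balance after payment £7,484.49.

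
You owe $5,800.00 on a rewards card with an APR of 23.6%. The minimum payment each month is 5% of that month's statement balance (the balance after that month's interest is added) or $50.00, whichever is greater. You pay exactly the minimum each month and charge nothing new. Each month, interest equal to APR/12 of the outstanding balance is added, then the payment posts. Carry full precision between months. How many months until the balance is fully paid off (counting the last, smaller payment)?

81 months

Monthly rate r = 23.6%/12 = 1.96667% = 0.0196667.
While 5% of the post-interest balance exceeds $50.00, each month B ← (B·(1+r))·(1 − 0.05), i.e. B shrinks by the factor (1+r)·0.95 = 0.96868.
This holds for months 1–56. Entering month 57 the balance is $976.36; 5% of the post-interest balance is now below $50.00, so the flat $50.00 minimum applies from here.
From month 57 a fixed $50.00 at rate r clears $976.36 in 25 more payments. Total: 56 + 25 = 81 months.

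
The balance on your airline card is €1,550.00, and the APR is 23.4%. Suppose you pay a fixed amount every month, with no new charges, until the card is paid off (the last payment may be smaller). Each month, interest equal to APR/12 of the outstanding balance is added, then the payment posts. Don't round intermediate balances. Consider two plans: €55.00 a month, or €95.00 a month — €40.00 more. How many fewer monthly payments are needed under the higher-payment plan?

22 fewer payments

Monthly rate r = 23.4%/12 = 1.95% = 0.0195.
At €55.00/mo: n = ⌈−ln(1 − rB₀/P)/ln(1+r)⌉ = 42 payments (last €16.32); total interest = total paid − €1,550.00 = €721.32.
At €95.00/mo: 20 payments (last €78.95); total interest €333.95.
Payments saved = 42 − 20 = 22.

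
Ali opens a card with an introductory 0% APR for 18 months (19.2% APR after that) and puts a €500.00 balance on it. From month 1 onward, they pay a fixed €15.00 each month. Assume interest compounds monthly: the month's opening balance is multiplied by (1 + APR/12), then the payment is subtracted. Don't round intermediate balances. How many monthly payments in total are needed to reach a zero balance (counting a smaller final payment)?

Promo months 1–18 at r₀ = 0%/12 = 0; months 19+ at r₁ = 19.2%/12 = 0.016.
After month 18 (no interest yet): B = €500.00 − 18·€15.00 = €230.00.
Then at r₁ with €15.00/mo: n₂ = −ln(1 − r₁·B/P)/ln(1+r₁) ≈ 17.73 → 18 more payments.

36 months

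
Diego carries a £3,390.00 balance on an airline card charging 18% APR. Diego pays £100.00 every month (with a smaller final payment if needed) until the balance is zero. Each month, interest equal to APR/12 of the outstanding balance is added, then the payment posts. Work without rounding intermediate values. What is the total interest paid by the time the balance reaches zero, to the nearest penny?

Monthly rate r = 18%/12 = 1.5% = 0.015.
Payoff takes n = ⌈−ln(1 − rB₀/P)/ln(1+r)⌉ = ⌈47.707⌉ = 48 payments; the last is £70.87.
Total paid = 47·£100.00 + £70.87 = £4,770.87.
Total interest = total paid − principal = £4,770.87 − £3,390.00 = £1,380.87.

£1,380.87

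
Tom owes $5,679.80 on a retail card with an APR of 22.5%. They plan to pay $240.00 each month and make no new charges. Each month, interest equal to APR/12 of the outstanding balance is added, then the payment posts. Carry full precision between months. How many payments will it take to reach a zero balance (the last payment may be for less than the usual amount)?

Monthly rate r = 22.5%/12 = 1.875% = 0.01875.
Recurrence: B ← B·(1+r) − $240.00.
Month 1: interest $106.50; balance after payment $5,546.30.
Month 2: interest $103.99; balance after payment $5,410.29.
Closed form: n = −ln(1 − rB₀/P)/ln(1+r) = −ln(0.55627)/ln(1.01875) ≈ 31.573, so the balance reaches zero during payment 32.

32 months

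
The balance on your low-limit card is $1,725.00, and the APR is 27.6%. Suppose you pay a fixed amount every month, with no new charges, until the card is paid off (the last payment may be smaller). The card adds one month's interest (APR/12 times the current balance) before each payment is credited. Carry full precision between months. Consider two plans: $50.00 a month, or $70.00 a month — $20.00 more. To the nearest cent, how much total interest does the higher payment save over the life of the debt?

Monthly rate r = 27.6%/12 = 2.3% = 0.023.
At $50.00/mo: n = ⌈−ln(1 − rB₀/P)/ln(1+r)⌉ = 70 payments (last $18.67); total interest = total paid − $1,725.00 = $1,743.67.
At $70.00/mo: 37 payments (last $55.24); total interest $850.24.
Interest saved = $1,743.67 − $850.24 = $893.43.

$893.43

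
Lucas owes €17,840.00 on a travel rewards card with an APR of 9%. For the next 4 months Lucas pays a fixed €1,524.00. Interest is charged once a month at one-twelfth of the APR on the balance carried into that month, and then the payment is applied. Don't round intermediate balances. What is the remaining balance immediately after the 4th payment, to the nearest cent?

Monthly rate r = 9%/12 = 0.75% = 0.0075.
Each month: B ← B·(1+r) − €1,524.00.
Month 1: interest €133.80; balance after payment €16,449.80.
Month 2: interest €123.37; balance after payment €15,049.17.
Month 3: interest €112.87; balance after payment €13,638.04.
Month 4: interest €102.29; balance after payment €12,216.33.

€12,216.33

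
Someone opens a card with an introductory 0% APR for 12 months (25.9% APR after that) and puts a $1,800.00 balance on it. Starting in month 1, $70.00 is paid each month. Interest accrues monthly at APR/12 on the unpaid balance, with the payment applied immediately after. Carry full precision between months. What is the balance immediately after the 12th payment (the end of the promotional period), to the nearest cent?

$960.00

Promo months 1–12 at r₀ = 0%/12 = 0; months 13+ at r₁ = 25.9%/12 = 0.0215833.
After month 12 (no interest yet): B = $1,800.00 − 12·$70.00 = $960.00.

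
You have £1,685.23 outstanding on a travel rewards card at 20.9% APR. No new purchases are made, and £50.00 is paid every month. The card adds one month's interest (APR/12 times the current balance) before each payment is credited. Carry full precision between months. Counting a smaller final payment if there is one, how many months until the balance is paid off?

52 months

Monthly rate r = 20.9%/12 = 1.74167% = 0.0174167.
Recurrence: B ← B·(1+r) − £50.00.
Month 1: interest £29.35; balance after payment £1,664.58.
Month 2: interest £28.99; balance after payment £1,643.57.
Closed form: n = −ln(1 − rB₀/P)/ln(1+r) = −ln(0.41298)/ln(1.01742) ≈ 51.218, so the balance reaches zero during payment 52.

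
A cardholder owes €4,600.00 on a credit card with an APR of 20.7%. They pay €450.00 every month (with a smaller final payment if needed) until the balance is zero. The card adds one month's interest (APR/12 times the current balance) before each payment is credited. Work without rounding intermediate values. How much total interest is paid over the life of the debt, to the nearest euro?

€505

Monthly rate r = 20.7%/12 = 1.725% = 0.01725.
Payoff takes n = ⌈−ln(1 − rB₀/P)/ln(1+r)⌉ = ⌈11.342⌉ = 12 payments; the last is €154.98.
Total paid = 11·€450.00 + €154.98 = €5,104.98.
Total interest = total paid − principal = €5,104.98 − €4,600.00 = €504.98.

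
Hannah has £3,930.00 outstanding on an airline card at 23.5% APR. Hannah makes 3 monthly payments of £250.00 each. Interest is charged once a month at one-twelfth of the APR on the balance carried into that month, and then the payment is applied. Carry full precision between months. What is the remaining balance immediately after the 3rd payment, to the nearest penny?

£3,400.66

Monthly rate r = 23.5%/12 = 1.95833% = 0.0195833.
Each month: B ← B·(1+r) − £250.00.
Month 1: interest £76.96; balance after payment £3,756.96.
Month 2: interest £73.57; balance after payment £3,580.54.
Month 3: interest £70.12; balance after payment £3,400.66.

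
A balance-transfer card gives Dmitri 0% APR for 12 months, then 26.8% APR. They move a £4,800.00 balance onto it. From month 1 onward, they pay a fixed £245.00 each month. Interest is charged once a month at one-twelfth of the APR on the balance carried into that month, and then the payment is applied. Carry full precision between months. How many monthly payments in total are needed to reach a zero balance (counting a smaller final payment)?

Promo months 1–12 at r₀ = 0%/12 = 0; months 13+ at r₁ = 26.8%/12 = 0.0223333.
After month 12 (no interest yet): B = £4,800.00 − 12·£245.00 = £1,860.00.
Then at r₁ with £245.00/mo: n₂ = −ln(1 − r₁·B/P)/ln(1+r₁) ≈ 8.41 → 9 more payments.

21 months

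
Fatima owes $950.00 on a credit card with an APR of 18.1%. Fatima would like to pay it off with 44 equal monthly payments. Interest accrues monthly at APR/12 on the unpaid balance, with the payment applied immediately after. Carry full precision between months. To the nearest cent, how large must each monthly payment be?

$29.70

Monthly rate r = 18.1%/12 = 1.50833% = 0.0150833.
Level-payment amortization: P = B₀·r / (1 − (1+r)^(−n)) = 950.00·0.0150833 / (1 − 1.01508^(−44)).
Denominator 1 − (1+r)^(−44) = 0.48248216.
P = 14.3292 / 0.48248216 ≈ 29.70.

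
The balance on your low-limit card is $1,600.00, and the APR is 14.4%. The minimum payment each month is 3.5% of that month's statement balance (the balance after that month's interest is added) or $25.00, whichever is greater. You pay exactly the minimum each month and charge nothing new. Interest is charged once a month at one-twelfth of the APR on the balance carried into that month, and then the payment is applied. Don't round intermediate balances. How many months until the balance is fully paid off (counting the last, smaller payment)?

Monthly rate r = 14.4%/12 = 1.2% = 0.012.
While 3.5% of the post-interest balance exceeds $25.00, each month B ← (B·(1+r))·(1 − 0.035), i.e. B shrinks by the factor (1+r)·0.965 = 0.97658.
This holds for months 1–35. Entering month 36 the balance is $698.06; 3.5% of the post-interest balance is now below $25.00, so the flat $25.00 minimum applies from here.
From month 36 a fixed $25.00 at rate r clears $698.06 in 35 more payments. Total: 35 + 35 = 70 months.

70 months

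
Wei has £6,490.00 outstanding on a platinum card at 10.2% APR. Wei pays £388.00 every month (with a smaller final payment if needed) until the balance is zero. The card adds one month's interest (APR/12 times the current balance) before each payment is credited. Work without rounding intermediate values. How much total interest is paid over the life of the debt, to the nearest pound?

Monthly rate r = 10.2%/12 = 0.85% = 0.0085.
Payoff takes n = ⌈−ln(1 − rB₀/P)/ln(1+r)⌉ = ⌈18.119⌉ = 19 payments; the last is £46.24.
Total paid = 18·£388.00 + £46.24 = £7,030.24.
Total interest = total paid − principal = £7,030.24 − £6,490.00 = £540.24.

£540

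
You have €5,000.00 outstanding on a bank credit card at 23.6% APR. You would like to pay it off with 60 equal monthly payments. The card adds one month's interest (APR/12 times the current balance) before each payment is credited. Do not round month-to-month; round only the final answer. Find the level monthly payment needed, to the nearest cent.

Monthly rate r = 23.6%/12 = 1.96667% = 0.0196667.
Level-payment amortization: P = B₀·r / (1 − (1+r)^(−n)) = 5000.00·0.0196667 / (1 − 1.01967^(−60)).
Denominator 1 − (1+r)^(−60) = 0.68918164.
P = 98.3333 / 0.68918164 ≈ 142.68.

€142.68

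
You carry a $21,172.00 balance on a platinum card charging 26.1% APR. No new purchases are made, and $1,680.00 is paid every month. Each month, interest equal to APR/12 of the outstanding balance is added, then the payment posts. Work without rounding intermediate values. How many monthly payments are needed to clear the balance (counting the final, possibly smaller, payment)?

Monthly rate r = 26.1%/12 = 2.175% = 0.02175.
Recurrence: B ← B·(1+r) − $1,680.00.
Month 1: interest $460.49; balance after payment $19,952.49.
Month 2: interest $433.97; balance after payment $18,706.46.
Closed form: n = −ln(1 − rB₀/P)/ln(1+r) = −ln(0.7259)/ln(1.02175) ≈ 14.888, so the balance reaches zero during payment 15.

15 months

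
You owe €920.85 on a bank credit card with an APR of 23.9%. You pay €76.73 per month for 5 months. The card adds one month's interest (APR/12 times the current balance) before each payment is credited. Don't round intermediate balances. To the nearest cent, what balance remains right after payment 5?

€617.04

Monthly rate r = 23.9%/12 = 1.99167% = 0.0199167.
Each month: B ← B·(1+r) − €76.73.
Month 1: interest €18.34; balance after payment €862.46.
Month 2: interest €17.18; balance after payment €802.91.
Month 3: interest €15.99; balance after payment €742.17.
Month 4: interest €14.78; balance after payment €680.22.
Month 5: interest €13.55; balance after payment €617.04.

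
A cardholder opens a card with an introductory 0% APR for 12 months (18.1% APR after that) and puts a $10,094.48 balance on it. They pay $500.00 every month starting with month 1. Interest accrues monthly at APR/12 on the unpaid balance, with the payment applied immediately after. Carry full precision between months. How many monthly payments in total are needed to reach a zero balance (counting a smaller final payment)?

21 payments

Promo months 1–12 at r₀ = 0%/12 = 0; months 13+ at r₁ = 18.1%/12 = 0.0150833.
After month 12 (no interest yet): B = $10,094.48 − 12·$500.00 = $4,094.48.
Then at r₁ with $500.00/mo: n₂ = −ln(1 − r₁·B/P)/ln(1+r₁) ≈ 8.81 → 9 more payments.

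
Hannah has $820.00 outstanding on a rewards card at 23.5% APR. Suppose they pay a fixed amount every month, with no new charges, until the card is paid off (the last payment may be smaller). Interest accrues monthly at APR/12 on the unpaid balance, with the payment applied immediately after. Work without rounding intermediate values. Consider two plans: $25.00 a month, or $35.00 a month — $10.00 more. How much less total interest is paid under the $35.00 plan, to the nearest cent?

Monthly rate r = 23.5%/12 = 1.95833% = 0.0195833.
At $25.00/mo: n = ⌈−ln(1 − rB₀/P)/ln(1+r)⌉ = 54 payments (last $0.35); total interest = total paid − $820.00 = $505.35.
At $35.00/mo: 32 payments (last $23.12); total interest $288.12.
Interest saved = $505.35 − $288.12 = $217.23.

$217.23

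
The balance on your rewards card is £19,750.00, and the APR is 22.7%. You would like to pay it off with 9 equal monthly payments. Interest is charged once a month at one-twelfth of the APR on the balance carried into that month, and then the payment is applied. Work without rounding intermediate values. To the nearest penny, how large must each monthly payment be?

£2,407.19

Monthly rate r = 22.7%/12 = 1.89167% = 0.0189167.
Level-payment amortization: P = B₀·r / (1 − (1+r)^(−n)) = 19750.00·0.0189167 / (1 − 1.01892^(−9)).
Denominator 1 − (1+r)^(−9) = 0.155203697.
P = 373.604 / 0.155203697 ≈ 2407.19.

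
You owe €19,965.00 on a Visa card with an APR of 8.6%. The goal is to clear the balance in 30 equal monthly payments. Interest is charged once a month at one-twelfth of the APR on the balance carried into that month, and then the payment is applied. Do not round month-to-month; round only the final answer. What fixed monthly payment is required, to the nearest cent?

Monthly rate r = 8.6%/12 = 0.716667% = 0.00716667.
Level-payment amortization: P = B₀·r / (1 − (1+r)^(−n)) = 19965.00·0.00716667 / (1 − 1.00717^(−30)).
Denominator 1 − (1+r)^(−30) = 0.192839903.
P = 143.083 / 0.192839903 ≈ 741.98.

€741.98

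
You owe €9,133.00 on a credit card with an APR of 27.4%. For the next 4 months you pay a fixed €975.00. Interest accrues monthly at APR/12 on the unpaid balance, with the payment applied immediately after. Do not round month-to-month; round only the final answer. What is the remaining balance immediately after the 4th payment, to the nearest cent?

Monthly rate r = 27.4%/12 = 2.28333% = 0.0228333.
Each month: B ← B·(1+r) − €975.00.
Month 1: interest €208.54; balance after payment €8,366.54.
Month 2: interest €191.04; balance after payment €7,582.57.
Month 3: interest €173.14; balance after payment €6,780.71.
Month 4: interest €154.83; balance after payment €5,960.53.

€5,960.53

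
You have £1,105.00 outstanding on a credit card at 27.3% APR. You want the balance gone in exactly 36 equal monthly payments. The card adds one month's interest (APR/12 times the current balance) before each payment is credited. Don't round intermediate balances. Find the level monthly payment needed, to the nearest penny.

Monthly rate r = 27.3%/12 = 2.275% = 0.02275.
Level-payment amortization: P = B₀·r / (1 − (1+r)^(−n)) = 1105.00·0.02275 / (1 − 1.02275^(−36)).
Denominator 1 − (1+r)^(−36) = 0.555063099.
P = 25.1387 / 0.555063099 ≈ 45.29.

£45.29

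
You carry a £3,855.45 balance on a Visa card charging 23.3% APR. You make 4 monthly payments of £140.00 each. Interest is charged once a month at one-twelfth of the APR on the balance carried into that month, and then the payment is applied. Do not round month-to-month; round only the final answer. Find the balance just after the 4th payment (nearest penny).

£3,587.20

Monthly rate r = 23.3%/12 = 1.94167% = 0.0194167.
Each month: B ← B·(1+r) − £140.00.
Month 1: interest £74.86; balance after payment £3,790.31.
Month 2: interest £73.60; balance after payment £3,723.91.
Month 3: interest £72.31; balance after payment £3,656.21.
Month 4: interest £70.99; balance after payment £3,587.20.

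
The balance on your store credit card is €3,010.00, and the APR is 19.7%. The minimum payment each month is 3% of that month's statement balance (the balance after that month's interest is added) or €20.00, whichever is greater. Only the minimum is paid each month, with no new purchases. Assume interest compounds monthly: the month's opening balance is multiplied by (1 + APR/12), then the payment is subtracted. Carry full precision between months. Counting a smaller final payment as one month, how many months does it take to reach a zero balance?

155 months

Monthly rate r = 19.7%/12 = 1.64167% = 0.0164167.
While 3% of the post-interest balance exceeds €20.00, each month B ← (B·(1+r))·(1 − 0.03), i.e. B shrinks by the factor (1+r)·0.97 = 0.98592.
This holds for months 1–108. Entering month 109 the balance is €651.13; 3% of the post-interest balance is now below €20.00, so the flat €20.00 minimum applies from here.
From month 109 a fixed €20.00 at rate r clears €651.13 in 47 more payments. Total: 108 + 47 = 155 months.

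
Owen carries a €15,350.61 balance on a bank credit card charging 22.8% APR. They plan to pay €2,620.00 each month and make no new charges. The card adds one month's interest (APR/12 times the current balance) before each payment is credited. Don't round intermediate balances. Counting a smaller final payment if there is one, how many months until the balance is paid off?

7 payments

Monthly rate r = 22.8%/12 = 1.9% = 0.019.
Recurrence: B ← B·(1+r) − €2,620.00.
Month 1: interest €291.66; balance after payment €13,022.27.
Month 2: interest €247.42; balance after payment €10,649.69.
Closed form: n = −ln(1 − rB₀/P)/ln(1+r) = −ln(0.88868)/ln(1.019) ≈ 6.270, so the balance reaches zero during payment 7.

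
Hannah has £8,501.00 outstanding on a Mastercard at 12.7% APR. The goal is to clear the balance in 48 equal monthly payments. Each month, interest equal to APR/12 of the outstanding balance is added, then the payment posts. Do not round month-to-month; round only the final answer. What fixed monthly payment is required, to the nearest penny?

Monthly rate r = 12.7%/12 = 1.05833% = 0.0105833.
Level-payment amortization: P = B₀·r / (1 − (1+r)^(−n)) = 8501.00·0.0105833 / (1 − 1.01058^(−48)).
Denominator 1 − (1+r)^(−48) = 0.396693941.
P = 89.9689 / 0.396693941 ≈ 226.80.

£226.80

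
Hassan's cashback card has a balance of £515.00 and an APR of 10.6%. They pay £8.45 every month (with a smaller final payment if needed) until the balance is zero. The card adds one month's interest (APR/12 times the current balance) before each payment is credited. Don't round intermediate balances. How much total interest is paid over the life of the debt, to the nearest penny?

£227.70

Monthly rate r = 10.6%/12 = 0.883333% = 0.00883333.
Payoff takes n = ⌈−ln(1 − rB₀/P)/ln(1+r)⌉ = ⌈87.893⌉ = 88 payments; the last is £7.55.
Total paid = 87·£8.45 + £7.55 = £742.70.
Total interest = total paid − principal = £742.70 − £515.00 = £227.70.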